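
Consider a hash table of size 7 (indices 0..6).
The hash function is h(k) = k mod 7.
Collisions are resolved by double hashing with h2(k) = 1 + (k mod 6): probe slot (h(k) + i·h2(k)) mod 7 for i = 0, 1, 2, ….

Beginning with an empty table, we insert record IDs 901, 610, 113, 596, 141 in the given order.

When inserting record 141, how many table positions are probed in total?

3

901: h=5 -> slot 5
610: h=1 -> slot 1
113: h=1, h2=6, probe 1,0 -> slot 0
596: h=1, h2=3, probe 1,4 -> slot 4
141: h=1, h2=4, probe 1,5,2 -> slot 2
Table: [113, 610, 141, _, 596, 901, _]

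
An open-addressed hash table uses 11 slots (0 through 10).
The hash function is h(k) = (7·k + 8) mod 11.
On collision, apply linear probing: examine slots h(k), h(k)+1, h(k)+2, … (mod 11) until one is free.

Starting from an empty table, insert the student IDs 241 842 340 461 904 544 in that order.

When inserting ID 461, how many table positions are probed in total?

3

241 hashes to 1; slot 1 is free → place at 1.
842 hashes to 6; slot 6 is free → place at 6.
340 hashes to 1; 1 taken → place at 2.
461 hashes to 1; 1,2 taken → place at 3.
904 hashes to 0; slot 0 is free → place at 0.
544 hashes to 10; slot 10 is free → place at 10.
Table: [904, 241, 340, 461, —, —, 842, —, —, —, 544]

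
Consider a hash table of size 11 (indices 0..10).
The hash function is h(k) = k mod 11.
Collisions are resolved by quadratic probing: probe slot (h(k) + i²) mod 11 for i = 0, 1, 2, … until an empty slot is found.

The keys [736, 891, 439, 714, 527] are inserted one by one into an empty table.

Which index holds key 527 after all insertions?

4

736 hashes to 10; slot 10 is free => place at 10.
891 hashes to 0; slot 0 is free => place at 0.
439 hashes to 10; 10,0 taken => place at 3.
714 hashes to 10; 10,0,3 taken => place at 8.
527 hashes to 10; 10,0,3,8 taken => place at 4.
Table: [891, _, _, 439, 527, _, _, _, 714, _, 736]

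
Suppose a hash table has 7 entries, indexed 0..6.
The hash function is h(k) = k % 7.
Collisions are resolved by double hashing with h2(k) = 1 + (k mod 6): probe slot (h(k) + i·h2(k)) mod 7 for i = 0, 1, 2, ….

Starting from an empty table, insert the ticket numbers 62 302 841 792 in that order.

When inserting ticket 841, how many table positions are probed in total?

2

62 hashes to 6; slot 6 is free → place at 6.
302 hashes to 1; slot 1 is free → place at 1.
841 hashes to 1, h2=2; 1 taken → place at 3.
792 hashes to 1, h2=1; 1 taken → place at 2.
Table: [∅, 302, 792, 841, ∅, ∅, 62]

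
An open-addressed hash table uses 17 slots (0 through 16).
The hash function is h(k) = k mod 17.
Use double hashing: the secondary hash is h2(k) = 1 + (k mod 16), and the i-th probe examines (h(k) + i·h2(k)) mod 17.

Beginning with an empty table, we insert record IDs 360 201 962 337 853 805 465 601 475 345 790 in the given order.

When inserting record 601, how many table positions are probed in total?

4

360 hashes to 3; slot 3 is free => place at 3.
201 hashes to 14; slot 14 is free => place at 14.
962 hashes to 10; slot 10 is free => place at 10.
337 hashes to 14, h2=2; 14 taken => place at 16.
853 hashes to 3, h2=6; 3 taken => place at 9.
805 hashes to 6; slot 6 is free => place at 6.
465 hashes to 6, h2=2; 6 taken => place at 8.
601 hashes to 6, h2=10; 6,16,9 taken => place at 2.
475 hashes to 16, h2=12; 16 taken => place at 11.
345 hashes to 5; slot 5 is free => place at 5.
790 hashes to 8, h2=7; 8 taken => place at 15.
Table: [., ., 601, 360, ., 345, 805, ., 465, 853, 962, 475, ., ., 201, 790, 337]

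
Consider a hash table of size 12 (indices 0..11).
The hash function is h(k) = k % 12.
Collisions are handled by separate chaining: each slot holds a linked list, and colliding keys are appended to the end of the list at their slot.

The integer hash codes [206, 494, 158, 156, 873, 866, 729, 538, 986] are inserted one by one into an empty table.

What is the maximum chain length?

Insert 206: h=2, bucket 2 empty → new chain.
Insert 494: h=2, bucket 2 nonempty → append to chain.
Insert 158: h=2, bucket 2 nonempty → append to chain.
Insert 156: h=0, bucket 0 empty → new chain.
Insert 873: h=9, bucket 9 empty → new chain.
Insert 866: h=2, bucket 2 nonempty → append to chain.
Insert 729: h=9, bucket 9 nonempty → append to chain.
Insert 538: h=10, bucket 10 empty → new chain.
Insert 986: h=2, bucket 2 nonempty → append to chain.
Final buckets:
0: 156
1: ∅
2: 206 -> 494 -> 158 -> 866 -> 986
3: ∅
4: ∅
5: ∅
6: ∅
7: ∅
8: ∅
9: 873 -> 729
10: 538
11: ∅

5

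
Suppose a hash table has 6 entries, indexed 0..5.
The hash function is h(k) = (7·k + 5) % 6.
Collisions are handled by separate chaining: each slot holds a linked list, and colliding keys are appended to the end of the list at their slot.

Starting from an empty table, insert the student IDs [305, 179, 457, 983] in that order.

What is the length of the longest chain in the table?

3

Insert 305: h=4, bucket 4 empty → new chain.
Insert 179: h=4, bucket 4 nonempty → append to chain.
Insert 457: h=0, bucket 0 empty → new chain.
Insert 983: h=4, bucket 4 nonempty → append to chain.
Final buckets:
0: 457
1: _
2: _
3: _
4: 305 -> 179 -> 983
5: _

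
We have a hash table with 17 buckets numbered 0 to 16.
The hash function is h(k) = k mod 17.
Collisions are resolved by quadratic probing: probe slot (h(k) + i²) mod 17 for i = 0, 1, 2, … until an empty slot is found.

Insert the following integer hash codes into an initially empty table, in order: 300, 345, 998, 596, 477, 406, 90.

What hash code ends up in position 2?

300 hashes to 11; slot 11 is free -> place at 11.
345 hashes to 5; slot 5 is free -> place at 5.
998 hashes to 12; slot 12 is free -> place at 12.
596 hashes to 1; slot 1 is free -> place at 1.
477 hashes to 1; 1 taken -> place at 2.
406 hashes to 15; slot 15 is free -> place at 15.
90 hashes to 5; 5 taken -> place at 6.
Table: [-, 596, 477, -, -, 345, 90, -, -, -, -, 300, 998, -, -, 406, -]

477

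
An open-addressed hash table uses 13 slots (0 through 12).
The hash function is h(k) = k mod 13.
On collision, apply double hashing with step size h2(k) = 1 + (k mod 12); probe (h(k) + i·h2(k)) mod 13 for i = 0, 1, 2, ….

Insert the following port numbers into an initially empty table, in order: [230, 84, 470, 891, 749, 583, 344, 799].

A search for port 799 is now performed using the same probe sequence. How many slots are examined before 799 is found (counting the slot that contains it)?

2

230: h=9 → slot 9
84: h=6 → slot 6
470: h=2 → slot 2
891: h=7 → slot 7
749: h=8 → slot 8
583: h=11 → slot 11
344: h=6, h2=9, probe 6,2,11,7,3 → slot 3
799: h=6, h2=8, probe 6,1 → slot 1
Table: [_, 799, 470, 344, _, _, 84, 891, 749, 230, _, 583, _]
Lookup 799: h=6, h2=8, probe 6,1 → found at 1.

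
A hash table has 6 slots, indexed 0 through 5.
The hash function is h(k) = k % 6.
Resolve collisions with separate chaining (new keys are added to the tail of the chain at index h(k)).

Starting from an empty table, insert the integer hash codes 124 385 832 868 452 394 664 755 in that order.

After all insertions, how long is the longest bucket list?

5

124 -> bucket 4
385 -> bucket 1
832 -> bucket 4 (collision)
868 -> bucket 4 (collision)
452 -> bucket 2
394 -> bucket 4 (collision)
664 -> bucket 4 (collision)
755 -> bucket 5
Final buckets:
0: ∅
1: 385
2: 452
3: ∅
4: 124 -> 832 -> 868 -> 394 -> 664
5: 755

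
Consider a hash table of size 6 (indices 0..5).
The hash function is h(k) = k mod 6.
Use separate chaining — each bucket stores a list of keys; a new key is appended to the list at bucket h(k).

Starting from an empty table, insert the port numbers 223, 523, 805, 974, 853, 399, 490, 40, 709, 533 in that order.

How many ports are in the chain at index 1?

223 -> bucket 1
523 -> bucket 1 (collision)
805 -> bucket 1 (collision)
974 -> bucket 2
853 -> bucket 1 (collision)
399 -> bucket 3
490 -> bucket 4
40 -> bucket 4 (collision)
709 -> bucket 1 (collision)
533 -> bucket 5
Final buckets:
0: —
1: 223 -> 523 -> 805 -> 853 -> 709
2: 974
3: 399
4: 490 -> 40
5: 533

5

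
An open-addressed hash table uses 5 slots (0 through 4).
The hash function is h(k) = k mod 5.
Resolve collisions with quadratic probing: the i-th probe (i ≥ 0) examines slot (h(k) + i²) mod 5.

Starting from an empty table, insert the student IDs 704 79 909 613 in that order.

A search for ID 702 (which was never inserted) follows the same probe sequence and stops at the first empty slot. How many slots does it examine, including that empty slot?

704 hashes to 4; slot 4 is free => place at 4.
79 hashes to 4; 4 taken => place at 0.
909 hashes to 4; 4,0 taken => place at 3.
613 hashes to 3; 3,4 taken => place at 2.
Table: [79, _, 613, 909, 704]
Lookup 702: h=2, probe 2,3,1 → slot 1 empty, not found.

3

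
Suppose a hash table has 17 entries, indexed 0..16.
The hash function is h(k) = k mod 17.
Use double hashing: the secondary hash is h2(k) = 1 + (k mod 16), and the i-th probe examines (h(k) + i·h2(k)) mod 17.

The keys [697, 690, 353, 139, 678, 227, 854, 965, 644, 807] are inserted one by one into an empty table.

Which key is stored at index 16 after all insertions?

807

Insert 697: h=0, slot 0 empty -> index 0.
Insert 690: h=10, slot 10 empty -> index 10.
Insert 353: h=13, slot 13 empty -> index 13.
Insert 139: h=3, slot 3 empty -> index 3.
Insert 678: h=15, slot 15 empty -> index 15.
Insert 227: h=6, slot 6 empty -> index 6.
Insert 854: h=4, slot 4 empty -> index 4.
Insert 965: h=13, h2=6, slot 13 occupied -> index 2.
Insert 644: h=15, h2=5, slots 15,3 occupied -> index 8.
Insert 807: h=8, h2=8, slot 8 occupied -> index 16.
Table: [697, -, 965, 139, 854, -, 227, -, 644, -, 690, -, -, 353, -, 678, 807]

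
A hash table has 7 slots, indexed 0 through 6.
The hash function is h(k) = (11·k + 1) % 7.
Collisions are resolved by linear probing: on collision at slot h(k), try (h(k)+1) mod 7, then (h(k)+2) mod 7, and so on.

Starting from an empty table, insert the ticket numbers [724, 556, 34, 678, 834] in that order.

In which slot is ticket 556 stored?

724: h=6 → slot 6
556: h=6, probe 6,0 → slot 0
34: h=4 → slot 4
678: h=4, probe 4,5 → slot 5
834: h=5, probe 5,6,0,1 → slot 1
Table: [556, 834, _, _, 34, 678, 724]

0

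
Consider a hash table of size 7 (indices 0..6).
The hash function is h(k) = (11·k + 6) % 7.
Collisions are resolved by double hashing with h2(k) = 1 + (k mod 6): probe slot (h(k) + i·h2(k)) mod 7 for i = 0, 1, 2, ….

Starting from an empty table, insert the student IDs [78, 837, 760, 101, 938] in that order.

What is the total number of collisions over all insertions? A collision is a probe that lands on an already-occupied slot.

78: h=3 -> slot 3
837: h=1 -> slot 1
760: h=1, h2=5, probe 1,6 -> slot 6
101: h=4 -> slot 4
938: h=6, h2=3, probe 6,2 -> slot 2
Table: [—, 837, 938, 78, 101, —, 760]

2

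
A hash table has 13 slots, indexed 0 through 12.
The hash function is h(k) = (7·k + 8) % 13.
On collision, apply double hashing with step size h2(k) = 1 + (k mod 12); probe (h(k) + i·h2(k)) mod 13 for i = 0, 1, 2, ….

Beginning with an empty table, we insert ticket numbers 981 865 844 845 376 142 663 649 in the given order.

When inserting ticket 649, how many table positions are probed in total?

4

Insert 981: h=11, slot 11 empty => index 11.
Insert 865: h=5, slot 5 empty => index 5.
Insert 844: h=1, slot 1 empty => index 1.
Insert 845: h=8, slot 8 empty => index 8.
Insert 376: h=1, h2=5, slot 1 occupied => index 6.
Insert 142: h=1, h2=11, slot 1 occupied => index 12.
Insert 663: h=8, h2=4, slots 8,12 occupied => index 3.
Insert 649: h=1, h2=2, slots 1,3,5 occupied => index 7.
Table: [∅, 844, ∅, 663, ∅, 865, 376, 649, 845, ∅, ∅, 981, 142]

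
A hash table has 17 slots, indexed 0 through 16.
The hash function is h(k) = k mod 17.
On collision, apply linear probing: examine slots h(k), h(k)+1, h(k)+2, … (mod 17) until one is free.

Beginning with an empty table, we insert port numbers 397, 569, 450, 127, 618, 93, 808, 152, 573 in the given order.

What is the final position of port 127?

10

Insert 397: h=6, slot 6 empty -> index 6.
Insert 569: h=8, slot 8 empty -> index 8.
Insert 450: h=8, slot 8 occupied -> index 9.
Insert 127: h=8, slots 8,9 occupied -> index 10.
Insert 618: h=6, slot 6 occupied -> index 7.
Insert 93: h=8, slots 8,9,10 occupied -> index 11.
Insert 808: h=9, slots 9,10,11 occupied -> index 12.
Insert 152: h=16, slot 16 empty -> index 16.
Insert 573: h=12, slot 12 occupied -> index 13.
Table: [—, —, —, —, —, —, 397, 618, 569, 450, 127, 93, 808, 573, —, —, 152]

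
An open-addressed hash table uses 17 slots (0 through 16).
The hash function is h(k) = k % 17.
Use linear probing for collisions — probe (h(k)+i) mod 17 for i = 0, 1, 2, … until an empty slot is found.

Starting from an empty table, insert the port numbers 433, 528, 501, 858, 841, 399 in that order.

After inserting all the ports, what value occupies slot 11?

433: h=8 → slot 8
528: h=1 → slot 1
501: h=8, probe 8,9 → slot 9
858: h=8, probe 8,9,10 → slot 10
841: h=8, probe 8,9,10,11 → slot 11
399: h=8, probe 8,9,10,11,12 → slot 12
Table: [., 528, ., ., ., ., ., ., 433, 501, 858, 841, 399, ., ., ., .]

841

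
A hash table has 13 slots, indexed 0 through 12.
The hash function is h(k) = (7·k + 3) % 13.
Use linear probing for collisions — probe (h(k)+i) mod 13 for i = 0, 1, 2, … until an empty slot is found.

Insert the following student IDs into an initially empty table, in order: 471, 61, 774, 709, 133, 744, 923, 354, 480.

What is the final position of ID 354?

471: h=11 -> slot 11
61: h=1 -> slot 1
774: h=0 -> slot 0
709: h=0, probe 0,1,2 -> slot 2
133: h=11, probe 11,12 -> slot 12
744: h=11, probe 11,12,0,1,2,3 -> slot 3
923: h=3, probe 3,4 -> slot 4
354: h=11, probe 11,12,0,1,2,3,4,5 -> slot 5
480: h=9 -> slot 9
Table: [774, 61, 709, 744, 923, 354, ., ., ., 480, ., 471, 133]

5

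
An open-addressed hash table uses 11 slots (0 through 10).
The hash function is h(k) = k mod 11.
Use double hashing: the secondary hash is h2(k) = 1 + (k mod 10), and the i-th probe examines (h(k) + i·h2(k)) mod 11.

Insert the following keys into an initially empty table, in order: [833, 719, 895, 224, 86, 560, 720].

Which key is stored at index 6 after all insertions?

720

833: h=8 -> slot 8
719: h=4 -> slot 4
895: h=4, h2=6, probe 4,10 -> slot 10
224: h=4, h2=5, probe 4,9 -> slot 9
86: h=9, h2=7, probe 9,5 -> slot 5
560: h=10, h2=1, probe 10,0 -> slot 0
720: h=5, h2=1, probe 5,6 -> slot 6
Table: [560, -, -, -, 719, 86, 720, -, 833, 224, 895]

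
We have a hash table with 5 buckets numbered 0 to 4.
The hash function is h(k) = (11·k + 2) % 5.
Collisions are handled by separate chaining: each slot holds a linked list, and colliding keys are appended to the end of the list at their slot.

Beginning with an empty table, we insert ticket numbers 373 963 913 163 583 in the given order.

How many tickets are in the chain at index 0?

5

373 → bucket 0
963 → bucket 0 (collision)
913 → bucket 0 (collision)
163 → bucket 0 (collision)
583 → bucket 0 (collision)
Final buckets:
0: 373 -> 963 -> 913 -> 163 -> 583
1: _
2: _
3: _
4: _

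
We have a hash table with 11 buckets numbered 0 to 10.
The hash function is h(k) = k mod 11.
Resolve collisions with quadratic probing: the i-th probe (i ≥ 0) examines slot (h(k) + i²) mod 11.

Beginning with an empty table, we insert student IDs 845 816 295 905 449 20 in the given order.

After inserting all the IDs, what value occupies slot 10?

Insert 845: h=9, slot 9 empty => index 9.
Insert 816: h=2, slot 2 empty => index 2.
Insert 295: h=9, slot 9 occupied => index 10.
Insert 905: h=3, slot 3 empty => index 3.
Insert 449: h=9, slots 9,10,2 occupied => index 7.
Insert 20: h=9, slots 9,10,2,7,3 occupied => index 1.
Table: [_, 20, 816, 905, _, _, _, 449, _, 845, 295]

295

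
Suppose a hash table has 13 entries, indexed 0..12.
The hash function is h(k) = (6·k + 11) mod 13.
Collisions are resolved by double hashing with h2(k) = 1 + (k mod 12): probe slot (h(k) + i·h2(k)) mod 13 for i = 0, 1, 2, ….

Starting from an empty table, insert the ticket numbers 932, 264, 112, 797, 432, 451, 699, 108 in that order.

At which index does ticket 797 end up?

Insert 932: h=0, slot 0 empty => index 0.
Insert 264: h=9, slot 9 empty => index 9.
Insert 112: h=7, slot 7 empty => index 7.
Insert 797: h=9, h2=6, slot 9 occupied => index 2.
Insert 432: h=3, slot 3 empty => index 3.
Insert 451: h=0, h2=8, slot 0 occupied => index 8.
Insert 699: h=6, slot 6 empty => index 6.
Insert 108: h=9, h2=1, slot 9 occupied => index 10.
Table: [932, ., 797, 432, ., ., 699, 112, 451, 264, 108, ., .]

2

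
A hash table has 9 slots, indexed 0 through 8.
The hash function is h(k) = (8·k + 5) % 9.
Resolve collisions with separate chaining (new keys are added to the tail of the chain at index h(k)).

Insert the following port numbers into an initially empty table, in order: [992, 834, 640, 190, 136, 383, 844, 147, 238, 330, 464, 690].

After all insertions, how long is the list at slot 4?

Insert 992: h=3, bucket 3 empty -> new chain.
Insert 834: h=8, bucket 8 empty -> new chain.
Insert 640: h=4, bucket 4 empty -> new chain.
Insert 190: h=4, bucket 4 nonempty -> append to chain.
Insert 136: h=4, bucket 4 nonempty -> append to chain.
Insert 383: h=0, bucket 0 empty -> new chain.
Insert 844: h=7, bucket 7 empty -> new chain.
Insert 147: h=2, bucket 2 empty -> new chain.
Insert 238: h=1, bucket 1 empty -> new chain.
Insert 330: h=8, bucket 8 nonempty -> append to chain.
Insert 464: h=0, bucket 0 nonempty -> append to chain.
Insert 690: h=8, bucket 8 nonempty -> append to chain.
Final buckets:
0: 383 -> 464
1: 238
2: 147
3: 992
4: 640 -> 190 -> 136
5: .
6: .
7: 844
8: 834 -> 330 -> 690

3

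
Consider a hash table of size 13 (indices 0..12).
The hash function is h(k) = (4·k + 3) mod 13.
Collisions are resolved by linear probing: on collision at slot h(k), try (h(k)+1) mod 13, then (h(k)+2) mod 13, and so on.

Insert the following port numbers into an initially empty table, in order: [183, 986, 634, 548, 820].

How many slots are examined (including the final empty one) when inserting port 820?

3

183: h=7 → slot 7
986: h=8 → slot 8
634: h=4 → slot 4
548: h=11 → slot 11
820: h=7, probe 7,8,9 → slot 9
Table: [∅, ∅, ∅, ∅, 634, ∅, ∅, 183, 986, 820, ∅, 548, ∅]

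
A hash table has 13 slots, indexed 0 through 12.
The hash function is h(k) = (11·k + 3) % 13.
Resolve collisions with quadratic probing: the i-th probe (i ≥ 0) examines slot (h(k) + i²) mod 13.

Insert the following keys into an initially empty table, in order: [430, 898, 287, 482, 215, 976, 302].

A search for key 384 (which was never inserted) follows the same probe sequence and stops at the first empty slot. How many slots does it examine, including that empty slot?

Insert 430: h=1, slot 1 empty -> index 1.
Insert 898: h=1, slot 1 occupied -> index 2.
Insert 287: h=1, slots 1,2 occupied -> index 5.
Insert 482: h=1, slots 1,2,5 occupied -> index 10.
Insert 215: h=2, slot 2 occupied -> index 3.
Insert 976: h=1, slots 1,2,5,10 occupied -> index 4.
Insert 302: h=10, slot 10 occupied -> index 11.
Table: [_, 430, 898, 215, 976, 287, _, _, _, _, 482, 302, _]
Lookup 384: h=2, probe 2,3,6 → slot 6 empty, not found.

3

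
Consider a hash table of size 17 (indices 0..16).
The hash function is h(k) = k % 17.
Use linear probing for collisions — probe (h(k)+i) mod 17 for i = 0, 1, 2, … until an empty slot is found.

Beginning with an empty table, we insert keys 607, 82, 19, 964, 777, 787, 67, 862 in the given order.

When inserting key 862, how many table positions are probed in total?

6

607 hashes to 12; slot 12 is free → place at 12.
82 hashes to 14; slot 14 is free → place at 14.
19 hashes to 2; slot 2 is free → place at 2.
964 hashes to 12; 12 taken → place at 13.
777 hashes to 12; 12,13,14 taken → place at 15.
787 hashes to 5; slot 5 is free → place at 5.
67 hashes to 16; slot 16 is free → place at 16.
862 hashes to 12; 12,13,14,15,16 taken → place at 0.
Table: [862, ., 19, ., ., 787, ., ., ., ., ., ., 607, 964, 82, 777, 67]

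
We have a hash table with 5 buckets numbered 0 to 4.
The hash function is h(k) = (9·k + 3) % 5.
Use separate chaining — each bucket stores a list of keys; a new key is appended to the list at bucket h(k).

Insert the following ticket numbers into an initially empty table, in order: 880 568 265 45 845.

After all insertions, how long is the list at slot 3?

4

880 -> bucket 3
568 -> bucket 0
265 -> bucket 3 (collision)
45 -> bucket 3 (collision)
845 -> bucket 3 (collision)
Final buckets:
0: 568
1: —
2: —
3: 880 -> 265 -> 45 -> 845
4: —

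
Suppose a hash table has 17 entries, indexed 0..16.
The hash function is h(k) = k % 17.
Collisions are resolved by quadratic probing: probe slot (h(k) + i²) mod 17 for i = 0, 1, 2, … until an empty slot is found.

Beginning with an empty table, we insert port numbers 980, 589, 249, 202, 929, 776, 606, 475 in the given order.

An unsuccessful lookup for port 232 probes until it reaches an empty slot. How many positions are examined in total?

7

980 hashes to 11; slot 11 is free → place at 11.
589 hashes to 11; 11 taken → place at 12.
249 hashes to 11; 11,12 taken → place at 15.
202 hashes to 15; 15 taken → place at 16.
929 hashes to 11; 11,12,15 taken → place at 3.
776 hashes to 11; 11,12,15,3 taken → place at 10.
606 hashes to 11; 11,12,15,3,10 taken → place at 2.
475 hashes to 16; 16 taken → place at 0.
Table: [475, ., 606, 929, ., ., ., ., ., ., 776, 980, 589, ., ., 249, 202]
Lookup 232: h=11, probe 11,12,15,3,10,2,13 → slot 13 empty, not found.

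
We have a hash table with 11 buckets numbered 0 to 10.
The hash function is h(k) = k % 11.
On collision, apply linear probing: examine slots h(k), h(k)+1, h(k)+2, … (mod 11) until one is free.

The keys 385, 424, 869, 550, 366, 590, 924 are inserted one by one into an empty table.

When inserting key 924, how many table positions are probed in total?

5

385 hashes to 0; slot 0 is free → place at 0.
424 hashes to 6; slot 6 is free → place at 6.
869 hashes to 0; 0 taken → place at 1.
550 hashes to 0; 0,1 taken → place at 2.
366 hashes to 3; slot 3 is free → place at 3.
590 hashes to 7; slot 7 is free → place at 7.
924 hashes to 0; 0,1,2,3 taken → place at 4.
Table: [385, 869, 550, 366, 924, —, 424, 590, —, —, —]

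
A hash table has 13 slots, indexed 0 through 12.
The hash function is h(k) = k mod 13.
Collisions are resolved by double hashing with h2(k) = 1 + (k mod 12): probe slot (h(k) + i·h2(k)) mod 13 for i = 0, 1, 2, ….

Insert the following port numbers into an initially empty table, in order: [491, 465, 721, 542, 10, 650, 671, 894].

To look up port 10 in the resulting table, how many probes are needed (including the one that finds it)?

491 hashes to 10; slot 10 is free => place at 10.
465 hashes to 10, h2=10; 10 taken => place at 7.
721 hashes to 6; slot 6 is free => place at 6.
542 hashes to 9; slot 9 is free => place at 9.
10 hashes to 10, h2=11; 10 taken => place at 8.
650 hashes to 0; slot 0 is free => place at 0.
671 hashes to 8, h2=12; 8,7,6 taken => place at 5.
894 hashes to 10, h2=7; 10 taken => place at 4.
Table: [650, ., ., ., 894, 671, 721, 465, 10, 542, 491, ., .]
Lookup 10: h=10, h2=11, probe 10,8 → found at 8.

2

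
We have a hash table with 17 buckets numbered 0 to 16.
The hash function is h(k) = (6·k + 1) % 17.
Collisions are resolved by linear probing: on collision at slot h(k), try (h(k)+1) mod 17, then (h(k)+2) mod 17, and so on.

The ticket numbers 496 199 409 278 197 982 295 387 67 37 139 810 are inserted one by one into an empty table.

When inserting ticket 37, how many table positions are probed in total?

5

496 hashes to 2; slot 2 is free => place at 2.
199 hashes to 5; slot 5 is free => place at 5.
409 hashes to 7; slot 7 is free => place at 7.
278 hashes to 3; slot 3 is free => place at 3.
197 hashes to 10; slot 10 is free => place at 10.
982 hashes to 11; slot 11 is free => place at 11.
295 hashes to 3; 3 taken => place at 4.
387 hashes to 11; 11 taken => place at 12.
67 hashes to 12; 12 taken => place at 13.
37 hashes to 2; 2,3,4,5 taken => place at 6.
139 hashes to 2; 2,3,4,5,6,7 taken => place at 8.
810 hashes to 16; slot 16 is free => place at 16.
Table: [_, _, 496, 278, 295, 199, 37, 409, 139, _, 197, 982, 387, 67, _, _, 810]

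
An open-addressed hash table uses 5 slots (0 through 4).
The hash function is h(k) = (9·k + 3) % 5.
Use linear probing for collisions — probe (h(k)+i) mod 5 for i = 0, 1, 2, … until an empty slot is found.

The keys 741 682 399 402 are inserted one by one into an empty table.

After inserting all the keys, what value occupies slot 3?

402

Insert 741: h=2, slot 2 empty => index 2.
Insert 682: h=1, slot 1 empty => index 1.
Insert 399: h=4, slot 4 empty => index 4.
Insert 402: h=1, slots 1,2 occupied => index 3.
Table: [., 682, 741, 402, 399]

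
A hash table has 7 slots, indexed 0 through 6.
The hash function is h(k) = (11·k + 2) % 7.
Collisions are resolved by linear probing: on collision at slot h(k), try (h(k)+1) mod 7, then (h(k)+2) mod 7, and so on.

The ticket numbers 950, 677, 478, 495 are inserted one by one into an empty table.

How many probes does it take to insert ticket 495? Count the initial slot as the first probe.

950 hashes to 1; slot 1 is free → place at 1.
677 hashes to 1; 1 taken → place at 2.
478 hashes to 3; slot 3 is free → place at 3.
495 hashes to 1; 1,2,3 taken → place at 4.
Table: [_, 950, 677, 478, 495, _, _]

4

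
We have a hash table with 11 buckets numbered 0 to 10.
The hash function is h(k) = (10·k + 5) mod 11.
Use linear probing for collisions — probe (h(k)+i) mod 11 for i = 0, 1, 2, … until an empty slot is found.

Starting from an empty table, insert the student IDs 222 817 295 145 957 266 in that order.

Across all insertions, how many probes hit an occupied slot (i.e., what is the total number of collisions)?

222 hashes to 3; slot 3 is free -> place at 3.
817 hashes to 2; slot 2 is free -> place at 2.
295 hashes to 7; slot 7 is free -> place at 7.
145 hashes to 3; 3 taken -> place at 4.
957 hashes to 5; slot 5 is free -> place at 5.
266 hashes to 3; 3,4,5 taken -> place at 6.
Table: [-, -, 817, 222, 145, 957, 266, 295, -, -, -]

4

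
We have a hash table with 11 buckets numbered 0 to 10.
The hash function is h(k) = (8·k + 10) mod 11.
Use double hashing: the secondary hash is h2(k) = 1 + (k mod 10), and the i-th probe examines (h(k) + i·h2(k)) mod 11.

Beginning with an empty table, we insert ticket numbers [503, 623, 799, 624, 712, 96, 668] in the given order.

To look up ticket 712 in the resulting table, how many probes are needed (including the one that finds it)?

3

503 hashes to 8; slot 8 is free → place at 8.
623 hashes to 0; slot 0 is free → place at 0.
799 hashes to 0, h2=10; 0 taken → place at 10.
624 hashes to 8, h2=5; 8 taken → place at 2.
712 hashes to 8, h2=3; 8,0 taken → place at 3.
96 hashes to 8, h2=7; 8 taken → place at 4.
668 hashes to 8, h2=9; 8 taken → place at 6.
Table: [623, _, 624, 712, 96, _, 668, _, 503, _, 799]
Lookup 712: h=8, h2=3, probe 8,0,3 → found at 3.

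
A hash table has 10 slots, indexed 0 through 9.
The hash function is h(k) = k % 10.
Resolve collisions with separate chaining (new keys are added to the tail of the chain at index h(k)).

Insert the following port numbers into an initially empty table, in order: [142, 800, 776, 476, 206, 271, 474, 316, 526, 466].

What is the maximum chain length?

6

142 -> bucket 2
800 -> bucket 0
776 -> bucket 6
476 -> bucket 6 (collision)
206 -> bucket 6 (collision)
271 -> bucket 1
474 -> bucket 4
316 -> bucket 6 (collision)
526 -> bucket 6 (collision)
466 -> bucket 6 (collision)
Final buckets:
0: 800
1: 271
2: 142
3: .
4: 474
5: .
6: 776 -> 476 -> 206 -> 316 -> 526 -> 466
7: .
8: .
9: .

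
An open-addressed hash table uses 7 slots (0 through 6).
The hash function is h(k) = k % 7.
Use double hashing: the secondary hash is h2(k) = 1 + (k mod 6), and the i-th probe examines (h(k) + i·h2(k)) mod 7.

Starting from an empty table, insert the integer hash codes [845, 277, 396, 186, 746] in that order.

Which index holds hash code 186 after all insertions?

845 hashes to 5; slot 5 is free -> place at 5.
277 hashes to 4; slot 4 is free -> place at 4.
396 hashes to 4, h2=1; 4,5 taken -> place at 6.
186 hashes to 4, h2=1; 4,5,6 taken -> place at 0.
746 hashes to 4, h2=3; 4,0 taken -> place at 3.
Table: [186, -, -, 746, 277, 845, 396]

0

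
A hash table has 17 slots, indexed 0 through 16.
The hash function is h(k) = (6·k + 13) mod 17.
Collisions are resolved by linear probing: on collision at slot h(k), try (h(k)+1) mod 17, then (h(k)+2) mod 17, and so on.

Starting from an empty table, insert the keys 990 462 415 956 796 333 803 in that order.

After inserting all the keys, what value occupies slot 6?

333

990: h=3 -> slot 3
462: h=14 -> slot 14
415: h=4 -> slot 4
956: h=3, probe 3,4,5 -> slot 5
796: h=12 -> slot 12
333: h=5, probe 5,6 -> slot 6
803: h=3, probe 3,4,5,6,7 -> slot 7
Table: [_, _, _, 990, 415, 956, 333, 803, _, _, _, _, 796, _, 462, _, _]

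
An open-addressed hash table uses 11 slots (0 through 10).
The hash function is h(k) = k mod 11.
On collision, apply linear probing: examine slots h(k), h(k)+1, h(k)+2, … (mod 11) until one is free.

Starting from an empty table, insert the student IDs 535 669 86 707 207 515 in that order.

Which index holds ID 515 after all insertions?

535: h=7 => slot 7
669: h=9 => slot 9
86: h=9, probe 9,10 => slot 10
707: h=3 => slot 3
207: h=9, probe 9,10,0 => slot 0
515: h=9, probe 9,10,0,1 => slot 1
Table: [207, 515, ∅, 707, ∅, ∅, ∅, 535, ∅, 669, 86]

1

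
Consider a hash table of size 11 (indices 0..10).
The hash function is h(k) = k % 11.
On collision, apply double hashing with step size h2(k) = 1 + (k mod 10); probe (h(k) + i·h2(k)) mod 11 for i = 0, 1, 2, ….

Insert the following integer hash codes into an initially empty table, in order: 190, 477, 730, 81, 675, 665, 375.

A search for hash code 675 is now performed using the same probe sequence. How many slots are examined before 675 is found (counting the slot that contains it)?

190: h=3 -> slot 3
477: h=4 -> slot 4
730: h=4, h2=1, probe 4,5 -> slot 5
81: h=4, h2=2, probe 4,6 -> slot 6
675: h=4, h2=6, probe 4,10 -> slot 10
665: h=5, h2=6, probe 5,0 -> slot 0
375: h=1 -> slot 1
Table: [665, 375, —, 190, 477, 730, 81, —, —, —, 675]
Lookup 675: h=4, h2=6, probe 4,10 → found at 10.

2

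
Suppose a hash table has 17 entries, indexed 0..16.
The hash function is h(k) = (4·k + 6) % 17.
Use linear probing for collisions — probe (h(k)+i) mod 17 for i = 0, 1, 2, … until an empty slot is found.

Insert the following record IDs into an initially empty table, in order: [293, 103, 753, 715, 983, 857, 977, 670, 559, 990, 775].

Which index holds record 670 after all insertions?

1

Insert 293: h=5, slot 5 empty → index 5.
Insert 103: h=10, slot 10 empty → index 10.
Insert 753: h=9, slot 9 empty → index 9.
Insert 715: h=10, slot 10 occupied → index 11.
Insert 983: h=11, slot 11 occupied → index 12.
Insert 857: h=0, slot 0 empty → index 0.
Insert 977: h=4, slot 4 empty → index 4.
Insert 670: h=0, slot 0 occupied → index 1.
Insert 559: h=15, slot 15 empty → index 15.
Insert 990: h=5, slot 5 occupied → index 6.
Insert 775: h=12, slot 12 occupied → index 13.
Table: [857, 670, ∅, ∅, 977, 293, 990, ∅, ∅, 753, 103, 715, 983, 775, ∅, 559, ∅]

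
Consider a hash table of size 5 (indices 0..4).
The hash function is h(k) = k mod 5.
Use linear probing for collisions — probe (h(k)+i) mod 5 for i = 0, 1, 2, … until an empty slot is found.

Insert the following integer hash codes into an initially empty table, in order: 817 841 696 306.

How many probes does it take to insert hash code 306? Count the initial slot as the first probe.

4

Insert 817: h=2, slot 2 empty → index 2.
Insert 841: h=1, slot 1 empty → index 1.
Insert 696: h=1, slots 1,2 occupied → index 3.
Insert 306: h=1, slots 1,2,3 occupied → index 4.
Table: [., 841, 817, 696, 306]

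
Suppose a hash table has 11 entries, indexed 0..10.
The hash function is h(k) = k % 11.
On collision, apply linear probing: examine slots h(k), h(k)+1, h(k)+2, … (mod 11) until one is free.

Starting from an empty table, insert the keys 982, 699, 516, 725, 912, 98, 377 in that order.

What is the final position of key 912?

982: h=3 → slot 3
699: h=6 → slot 6
516: h=10 → slot 10
725: h=10, probe 10,0 → slot 0
912: h=10, probe 10,0,1 → slot 1
98: h=10, probe 10,0,1,2 → slot 2
377: h=3, probe 3,4 → slot 4
Table: [725, 912, 98, 982, 377, —, 699, —, —, —, 516]

1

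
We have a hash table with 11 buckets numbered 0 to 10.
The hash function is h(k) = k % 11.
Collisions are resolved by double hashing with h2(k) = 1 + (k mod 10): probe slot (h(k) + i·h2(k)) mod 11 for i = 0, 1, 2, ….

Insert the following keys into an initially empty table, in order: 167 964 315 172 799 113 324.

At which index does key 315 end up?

8

167 hashes to 2; slot 2 is free -> place at 2.
964 hashes to 7; slot 7 is free -> place at 7.
315 hashes to 7, h2=6; 7,2 taken -> place at 8.
172 hashes to 7, h2=3; 7 taken -> place at 10.
799 hashes to 7, h2=10; 7 taken -> place at 6.
113 hashes to 3; slot 3 is free -> place at 3.
324 hashes to 5; slot 5 is free -> place at 5.
Table: [-, -, 167, 113, -, 324, 799, 964, 315, -, 172]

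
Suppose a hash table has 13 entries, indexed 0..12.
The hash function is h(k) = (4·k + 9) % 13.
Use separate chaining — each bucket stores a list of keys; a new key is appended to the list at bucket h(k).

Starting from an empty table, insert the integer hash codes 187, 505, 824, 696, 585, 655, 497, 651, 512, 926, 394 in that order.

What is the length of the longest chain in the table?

4

187 -> bucket 3
505 -> bucket 1
824 -> bucket 3 (collision)
696 -> bucket 11
585 -> bucket 9
655 -> bucket 3 (collision)
497 -> bucket 8
651 -> bucket 0
512 -> bucket 3 (collision)
926 -> bucket 8 (collision)
394 -> bucket 12
Final buckets:
0: 651
1: 505
2: _
3: 187 -> 824 -> 655 -> 512
4: _
5: _
6: _
7: _
8: 497 -> 926
9: 585
10: _
11: 696
12: 394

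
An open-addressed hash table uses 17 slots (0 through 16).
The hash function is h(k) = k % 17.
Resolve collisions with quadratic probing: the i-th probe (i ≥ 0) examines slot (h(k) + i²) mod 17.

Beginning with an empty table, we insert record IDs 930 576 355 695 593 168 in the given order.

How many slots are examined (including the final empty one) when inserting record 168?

930 hashes to 12; slot 12 is free -> place at 12.
576 hashes to 15; slot 15 is free -> place at 15.
355 hashes to 15; 15 taken -> place at 16.
695 hashes to 15; 15,16 taken -> place at 2.
593 hashes to 15; 15,16,2 taken -> place at 7.
168 hashes to 15; 15,16,2,7 taken -> place at 14.
Table: [∅, ∅, 695, ∅, ∅, ∅, ∅, 593, ∅, ∅, ∅, ∅, 930, ∅, 168, 576, 355]

5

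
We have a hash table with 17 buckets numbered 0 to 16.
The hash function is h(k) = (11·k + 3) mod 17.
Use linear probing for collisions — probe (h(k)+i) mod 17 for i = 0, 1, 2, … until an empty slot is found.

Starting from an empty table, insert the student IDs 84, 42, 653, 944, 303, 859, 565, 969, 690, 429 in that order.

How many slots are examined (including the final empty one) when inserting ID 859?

2

84 hashes to 9; slot 9 is free → place at 9.
42 hashes to 6; slot 6 is free → place at 6.
653 hashes to 12; slot 12 is free → place at 12.
944 hashes to 0; slot 0 is free → place at 0.
303 hashes to 4; slot 4 is free → place at 4.
859 hashes to 0; 0 taken → place at 1.
565 hashes to 13; slot 13 is free → place at 13.
969 hashes to 3; slot 3 is free → place at 3.
690 hashes to 11; slot 11 is free → place at 11.
429 hashes to 13; 13 taken → place at 14.
Table: [944, 859, ∅, 969, 303, ∅, 42, ∅, ∅, 84, ∅, 690, 653, 565, 429, ∅, ∅]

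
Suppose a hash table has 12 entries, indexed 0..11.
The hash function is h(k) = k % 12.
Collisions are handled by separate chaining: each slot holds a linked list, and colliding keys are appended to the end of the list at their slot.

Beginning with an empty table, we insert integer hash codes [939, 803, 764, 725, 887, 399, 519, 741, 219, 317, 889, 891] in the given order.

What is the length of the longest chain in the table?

5

939 → bucket 3
803 → bucket 11
764 → bucket 8
725 → bucket 5
887 → bucket 11 (collision)
399 → bucket 3 (collision)
519 → bucket 3 (collision)
741 → bucket 9
219 → bucket 3 (collision)
317 → bucket 5 (collision)
889 → bucket 1
891 → bucket 3 (collision)
Final buckets:
0: .
1: 889
2: .
3: 939 -> 399 -> 519 -> 219 -> 891
4: .
5: 725 -> 317
6: .
7: .
8: 764
9: 741
10: .
11: 803 -> 887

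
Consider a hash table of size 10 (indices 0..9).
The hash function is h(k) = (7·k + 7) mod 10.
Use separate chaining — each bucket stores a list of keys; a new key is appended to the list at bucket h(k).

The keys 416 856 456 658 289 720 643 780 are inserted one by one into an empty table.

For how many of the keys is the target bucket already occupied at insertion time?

Insert 416: h=9, bucket 9 empty → new chain.
Insert 856: h=9, bucket 9 nonempty → append to chain.
Insert 456: h=9, bucket 9 nonempty → append to chain.
Insert 658: h=3, bucket 3 empty → new chain.
Insert 289: h=0, bucket 0 empty → new chain.
Insert 720: h=7, bucket 7 empty → new chain.
Insert 643: h=8, bucket 8 empty → new chain.
Insert 780: h=7, bucket 7 nonempty → append to chain.
Final buckets:
0: 289
1: -
2: -
3: 658
4: -
5: -
6: -
7: 720 -> 780
8: 643
9: 416 -> 856 -> 456

3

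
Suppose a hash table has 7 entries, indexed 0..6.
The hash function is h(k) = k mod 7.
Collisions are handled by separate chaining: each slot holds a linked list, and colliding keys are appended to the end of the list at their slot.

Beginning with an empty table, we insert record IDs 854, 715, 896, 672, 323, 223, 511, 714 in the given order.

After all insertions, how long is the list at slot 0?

5

854 → bucket 0
715 → bucket 1
896 → bucket 0 (collision)
672 → bucket 0 (collision)
323 → bucket 1 (collision)
223 → bucket 6
511 → bucket 0 (collision)
714 → bucket 0 (collision)
Final buckets:
0: 854 -> 896 -> 672 -> 511 -> 714
1: 715 -> 323
2: _
3: _
4: _
5: _
6: 223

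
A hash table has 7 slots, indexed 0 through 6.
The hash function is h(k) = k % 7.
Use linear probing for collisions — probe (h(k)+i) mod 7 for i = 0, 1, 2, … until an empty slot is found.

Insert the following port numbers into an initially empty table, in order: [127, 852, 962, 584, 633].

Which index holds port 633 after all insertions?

Insert 127: h=1, slot 1 empty → index 1.
Insert 852: h=5, slot 5 empty → index 5.
Insert 962: h=3, slot 3 empty → index 3.
Insert 584: h=3, slot 3 occupied → index 4.
Insert 633: h=3, slots 3,4,5 occupied → index 6.
Table: [_, 127, _, 962, 584, 852, 633]

6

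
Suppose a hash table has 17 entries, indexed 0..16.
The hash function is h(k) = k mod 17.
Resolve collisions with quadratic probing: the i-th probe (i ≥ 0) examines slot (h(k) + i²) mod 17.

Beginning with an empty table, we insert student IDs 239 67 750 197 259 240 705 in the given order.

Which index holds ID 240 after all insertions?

3

239 hashes to 1; slot 1 is free → place at 1.
67 hashes to 16; slot 16 is free → place at 16.
750 hashes to 2; slot 2 is free → place at 2.
197 hashes to 10; slot 10 is free → place at 10.
259 hashes to 4; slot 4 is free → place at 4.
240 hashes to 2; 2 taken → place at 3.
705 hashes to 8; slot 8 is free → place at 8.
Table: [∅, 239, 750, 240, 259, ∅, ∅, ∅, 705, ∅, 197, ∅, ∅, ∅, ∅, ∅, 67]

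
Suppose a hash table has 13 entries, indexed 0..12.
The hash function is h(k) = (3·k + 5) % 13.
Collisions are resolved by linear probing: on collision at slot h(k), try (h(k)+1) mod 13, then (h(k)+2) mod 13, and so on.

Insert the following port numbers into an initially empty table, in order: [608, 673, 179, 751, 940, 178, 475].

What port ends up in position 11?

179

608 hashes to 9; slot 9 is free => place at 9.
673 hashes to 9; 9 taken => place at 10.
179 hashes to 9; 9,10 taken => place at 11.
751 hashes to 9; 9,10,11 taken => place at 12.
940 hashes to 4; slot 4 is free => place at 4.
178 hashes to 6; slot 6 is free => place at 6.
475 hashes to 0; slot 0 is free => place at 0.
Table: [475, _, _, _, 940, _, 178, _, _, 608, 673, 179, 751]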